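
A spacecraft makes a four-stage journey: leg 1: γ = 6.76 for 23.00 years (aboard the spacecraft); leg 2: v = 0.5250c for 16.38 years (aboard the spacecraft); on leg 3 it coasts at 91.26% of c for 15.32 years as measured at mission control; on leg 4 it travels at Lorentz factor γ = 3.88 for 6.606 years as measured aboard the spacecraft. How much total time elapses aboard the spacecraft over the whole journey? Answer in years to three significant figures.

Leg 1: 23.00 years is already measured aboard the spacecraft.
Leg 2: 16.38 years is already measured aboard the spacecraft.
Leg 3: β = 0.9126; γ = 1/√(1 − 0.9126²) = 1/√0.1672 = 2.446; τ_3 = 15.32/2.446 = 6.264 years.
Leg 4: 6.606 years is already measured aboard the spacecraft.
Total: 23.00 + 16.38 + 6.264 + 6.606 years.

τ = 52.2 years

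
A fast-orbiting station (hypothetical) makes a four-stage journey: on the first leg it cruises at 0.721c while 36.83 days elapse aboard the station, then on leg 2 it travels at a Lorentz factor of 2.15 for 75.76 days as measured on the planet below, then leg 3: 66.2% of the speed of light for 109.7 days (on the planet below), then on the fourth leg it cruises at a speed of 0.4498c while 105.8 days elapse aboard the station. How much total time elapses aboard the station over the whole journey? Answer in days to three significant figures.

Leg 1: 36.83 days is already measured aboard the station.
Leg 2: γ = 2.15; τ_2 = 75.76/2.150 = 35.24 days.
Leg 3: β = 0.662; γ = 1/√(1 − 0.662²) = 1/√0.5618 = 1.334; τ_3 = 109.7/1.334 = 82.22 days.
Leg 4: 105.8 days is already measured aboard the station.
Total: 36.83 + 35.24 + 82.22 + 105.8 days.

τ = 260 days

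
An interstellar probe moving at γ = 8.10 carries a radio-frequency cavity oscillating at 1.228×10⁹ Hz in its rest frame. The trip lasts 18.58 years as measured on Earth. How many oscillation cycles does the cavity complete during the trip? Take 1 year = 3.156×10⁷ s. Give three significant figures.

N = 8.89×10¹⁶

γ = 8.10
The oscillator's own cycle count is N = f × τ where τ is the proper time aboard the probe. τ = Δt/γ = 18.58/8.100 = 2.294 years = 7.239×10⁷ s.
N = 1.228×10⁹ × 7.239×10⁷ = 8.890×10¹⁶.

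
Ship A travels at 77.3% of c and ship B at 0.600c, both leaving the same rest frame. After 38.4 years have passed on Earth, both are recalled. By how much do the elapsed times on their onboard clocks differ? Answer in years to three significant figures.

|τ_A − τ_B| = 6.36 years

A: β = 0.773; γ = 1/√(1 − 0.773²) = 1/√0.4025 = 1.576; τ_A = 38.4/1.576 = 24.36 years.
B: γ = 1/√(1 − 0.600²) = 5/4 = 1.250; τ_B = 38.4/1.250 = 30.72 years.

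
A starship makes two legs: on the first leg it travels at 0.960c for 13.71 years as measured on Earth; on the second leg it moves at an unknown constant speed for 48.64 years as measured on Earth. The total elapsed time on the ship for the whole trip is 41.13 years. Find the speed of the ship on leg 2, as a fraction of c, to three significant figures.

Leg 1: γ = 1/√(1 − 0.960²) = 25/7 ≈ 3.571; τ_1 = 13.71/3.571 = 3.839 years.
Leg 2: speed unknown; τ_2 = 48.64/γ_2.
Total proper time: 3.839 + τ_2 = 41.13, so τ_2 = 41.13 − 3.839 = 37.29 years.
γ_2 = 48.64/37.29 = 1.304; β = √(1 − 1/γ²) = √0.4122.

β = 0.642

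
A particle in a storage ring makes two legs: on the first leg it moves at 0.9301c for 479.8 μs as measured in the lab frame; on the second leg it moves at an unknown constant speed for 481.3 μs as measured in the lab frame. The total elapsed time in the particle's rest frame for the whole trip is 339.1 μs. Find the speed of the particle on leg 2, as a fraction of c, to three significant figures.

β = 0.941

Leg 1: γ = 1/√(1 − 0.9301²) = 1/√0.1349 = 2.723; τ_1 = 479.8/2.723 = 176.2 μs.
Leg 2: speed unknown; τ_2 = 481.3/γ_2.
Total proper time: 176.2 + τ_2 = 339.1, so τ_2 = 339.1 − 176.2 = 162.9 μs.
γ_2 = 481.3/162.9 = 2.955; β = √(1 − 1/γ²) = √0.8855.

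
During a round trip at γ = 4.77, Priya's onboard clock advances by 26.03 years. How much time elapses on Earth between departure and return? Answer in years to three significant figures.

γ = 4.77
Earth-frame duration is the dilated interval: Δt = γτ = 4.770 × 26.03 years.

Δt = 124 years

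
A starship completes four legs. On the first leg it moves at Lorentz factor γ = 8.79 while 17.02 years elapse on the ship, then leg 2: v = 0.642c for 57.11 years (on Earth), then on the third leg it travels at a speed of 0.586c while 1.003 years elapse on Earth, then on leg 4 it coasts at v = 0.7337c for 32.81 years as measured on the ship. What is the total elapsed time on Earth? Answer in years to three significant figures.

Δt = 256 years

Leg 1: γ = 8.79; Δt_1 = 8.790 × 17.02 = 149.6 years.
Leg 2: 57.11 years is already measured on Earth.
Leg 3: 1.003 years is already measured on Earth.
Leg 4: γ = 1/√(1 − 0.7337²) = 1/√0.4617 = 1.472; Δt_4 = 1.472 × 32.81 = 48.29 years.
Total: 149.6 + 57.11 + 1.003 + 48.29 years.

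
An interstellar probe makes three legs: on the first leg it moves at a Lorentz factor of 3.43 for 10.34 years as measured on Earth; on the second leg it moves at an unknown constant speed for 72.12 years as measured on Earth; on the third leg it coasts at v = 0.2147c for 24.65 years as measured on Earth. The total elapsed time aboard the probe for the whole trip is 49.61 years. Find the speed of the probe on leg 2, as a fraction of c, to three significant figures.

β = 0.950

Leg 1: γ = 3.43; τ_1 = 10.34/3.430 = 3.015 years.
Leg 2: speed unknown; τ_2 = 72.12/γ_2.
Leg 3: γ = 1/√(1 − 0.2147²) = 1/√0.9539 = 1.024; τ_3 = 24.65/1.024 = 24.08 years.
Total proper time: 3.015 + τ_2 + 24.08 = 49.61, so τ_2 = 49.61 − 27.09 = 22.52 years.
γ_2 = 72.12/22.52 = 3.202; β = √(1 − 1/γ²) = √0.9025.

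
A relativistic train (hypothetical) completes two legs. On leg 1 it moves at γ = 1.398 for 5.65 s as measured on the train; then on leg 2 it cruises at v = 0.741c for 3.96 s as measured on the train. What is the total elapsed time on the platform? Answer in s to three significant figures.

Δt = 13.8 s

Leg 1: γ = 1.398; Δt_1 = 1.398 × 5.65 = 7.899 s.
Leg 2: γ = 1/√(1 − 0.741²) = 1/√0.4509 = 1.489; Δt_2 = 1.489 × 3.96 = 5.897 s.
Total: 7.899 + 5.897 s.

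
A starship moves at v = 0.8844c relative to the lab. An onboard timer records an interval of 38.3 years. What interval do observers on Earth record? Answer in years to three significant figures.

γ = 1/√(1 − 0.8844²) = 1/√0.2178 = 2.143
The interval measured on the ship is the proper time (both events occur at the same place in that frame); the lab-frame interval is Δt = γτ = 2.143 × 38.3 years.

Δt = 82.1 years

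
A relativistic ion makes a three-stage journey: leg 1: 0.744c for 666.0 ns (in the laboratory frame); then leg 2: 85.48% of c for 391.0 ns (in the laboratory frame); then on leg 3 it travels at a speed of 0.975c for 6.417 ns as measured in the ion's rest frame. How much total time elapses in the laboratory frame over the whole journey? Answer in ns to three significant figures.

Δt = 1090 ns

Leg 1: 666.0 ns is already measured in the laboratory frame.
Leg 2: 391.0 ns is already measured in the laboratory frame.
Leg 3: γ = 1/√(1 − 0.975²) = 1/√0.04938 = 4.500; Δt_3 = 4.500 × 6.417 = 28.88 ns.
Total: 666.0 + 391.0 + 28.88 ns.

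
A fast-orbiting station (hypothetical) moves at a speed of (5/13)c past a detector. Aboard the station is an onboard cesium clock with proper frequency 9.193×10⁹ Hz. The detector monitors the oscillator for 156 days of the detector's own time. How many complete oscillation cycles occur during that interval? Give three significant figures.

γ = 1/√(1 − (5/13)²) = 13/12 ≈ 1.083
During 156 days of lab time, the oscillator's proper time advances by τ = Δt/γ = 156/1.083 = 144.0 days = 1.244×10⁷ s.
N = f × τ = 9.193×10⁹ × 1.244×10⁷ = 1.144×10¹⁷.

N = 1.14×10¹⁷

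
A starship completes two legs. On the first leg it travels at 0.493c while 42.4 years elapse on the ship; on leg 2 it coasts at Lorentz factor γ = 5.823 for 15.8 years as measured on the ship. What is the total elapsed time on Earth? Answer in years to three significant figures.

Δt = 141 years

Leg 1: γ = 1/√(1 − 0.493²) = 1/√0.7570 = 1.149; Δt_1 = 1.149 × 42.4 = 48.73 years.
Leg 2: γ = 5.823; Δt_2 = 5.823 × 15.8 = 92.00 years.
Total: 48.73 + 92.00 years.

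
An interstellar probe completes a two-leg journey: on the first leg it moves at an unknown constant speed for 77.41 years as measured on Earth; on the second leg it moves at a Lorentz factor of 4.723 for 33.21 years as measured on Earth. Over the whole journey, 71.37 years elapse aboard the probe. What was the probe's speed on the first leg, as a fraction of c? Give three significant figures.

Leg 1: speed unknown; τ_1 = 77.41/γ_1.
Leg 2: γ = 4.723; τ_2 = 33.21/4.723 = 7.032 years.
Total proper time: τ_1 + 7.032 = 71.37, so τ_1 = 71.37 − 7.032 = 64.34 years.
γ_1 = 77.41/64.34 = 1.203; β = √(1 − 1/γ²) = √0.3092.

β = 0.556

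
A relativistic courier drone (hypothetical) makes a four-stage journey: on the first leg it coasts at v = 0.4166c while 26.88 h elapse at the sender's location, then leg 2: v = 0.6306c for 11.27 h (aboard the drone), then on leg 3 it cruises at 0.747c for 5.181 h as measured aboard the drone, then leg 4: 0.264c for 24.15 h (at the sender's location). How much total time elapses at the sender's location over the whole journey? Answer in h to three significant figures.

Δt = 73.3 h

Leg 1: 26.88 h is already measured at the sender's location.
Leg 2: γ = 1/√(1 − 0.6306²) = 1/√0.6023 = 1.288; Δt_2 = 1.288 × 11.27 = 14.52 h.
Leg 3: γ = 1/√(1 − 0.747²) = 1/√0.4420 = 1.504; Δt_3 = 1.504 × 5.181 = 7.793 h.
Leg 4: 24.15 h is already measured at the sender's location.
Total: 26.88 + 14.52 + 7.793 + 24.15 h.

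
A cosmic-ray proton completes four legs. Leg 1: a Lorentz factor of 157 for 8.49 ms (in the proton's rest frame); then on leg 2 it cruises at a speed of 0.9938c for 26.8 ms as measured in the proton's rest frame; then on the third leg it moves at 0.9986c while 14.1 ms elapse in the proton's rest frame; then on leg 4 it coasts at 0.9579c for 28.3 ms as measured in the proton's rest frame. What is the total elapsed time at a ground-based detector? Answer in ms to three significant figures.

Leg 1: γ = 157; Δt_1 = 157.0 × 8.49 = 1333 ms.
Leg 2: γ = 1/√(1 − 0.9938²) = 1/√0.01236 = 8.994; Δt_2 = 8.994 × 26.8 = 241.0 ms.
Leg 3: γ = 1/√(1 − 0.9986²) = 1/√0.002798 = 18.90; Δt_3 = 18.90 × 14.1 = 266.6 ms.
Leg 4: γ = 1/√(1 − 0.9579²) = 1/√0.08243 = 3.483; Δt_4 = 3.483 × 28.3 = 98.57 ms.
Total: 1333 + 241.0 + 266.6 + 98.57 ms.

Δt = 1940 ms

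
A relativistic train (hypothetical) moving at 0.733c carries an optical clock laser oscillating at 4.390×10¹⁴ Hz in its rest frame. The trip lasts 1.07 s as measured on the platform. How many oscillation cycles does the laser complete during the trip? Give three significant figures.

γ = 1/√(1 − 0.733²) = 1/√0.4627 = 1.470
The oscillator's own cycle count is N = f × τ where τ is the proper time on the train. τ = Δt/γ = 1.07/1.470 = 0.7278 s = 7.278×10⁻¹ s.
N = 4.390×10¹⁴ × 7.278×10⁻¹ = 3.195×10¹⁴.

N = 3.20×10¹⁴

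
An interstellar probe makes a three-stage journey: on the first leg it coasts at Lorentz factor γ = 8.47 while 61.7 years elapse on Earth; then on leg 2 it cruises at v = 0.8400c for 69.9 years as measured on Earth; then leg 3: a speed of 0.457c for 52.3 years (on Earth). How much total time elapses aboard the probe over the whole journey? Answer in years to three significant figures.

Leg 1: γ = 8.47; τ_1 = 61.7/8.470 = 7.285 years.
Leg 2: γ = 1/√(1 − 0.8400²) = 1/√0.2944 = 1.843; τ_2 = 69.9/1.843 = 37.93 years.
Leg 3: γ = 1/√(1 − 0.457²) = 1/√0.7912 = 1.124; τ_3 = 52.3/1.124 = 46.52 years.
Total: 7.285 + 37.93 + 46.52 years.

τ = 91.7 years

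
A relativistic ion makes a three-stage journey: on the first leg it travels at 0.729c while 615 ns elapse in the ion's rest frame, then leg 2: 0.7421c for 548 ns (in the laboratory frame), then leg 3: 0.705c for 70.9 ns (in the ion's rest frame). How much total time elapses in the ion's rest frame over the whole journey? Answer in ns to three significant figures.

Leg 1: 615 ns is already measured in the ion's rest frame.
Leg 2: γ = 1/√(1 − 0.7421²) = 1/√0.4493 = 1.492; τ_2 = 548/1.492 = 367.3 ns.
Leg 3: 70.9 ns is already measured in the ion's rest frame.
Total: 615.0 + 367.3 + 70.90 ns.

τ = 1050 ns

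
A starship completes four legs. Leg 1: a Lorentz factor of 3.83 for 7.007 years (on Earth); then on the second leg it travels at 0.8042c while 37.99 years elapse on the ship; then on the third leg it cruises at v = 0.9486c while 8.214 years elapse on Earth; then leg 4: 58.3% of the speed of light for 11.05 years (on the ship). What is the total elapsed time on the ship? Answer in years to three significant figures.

Leg 1: γ = 3.83; τ_1 = 7.007/3.830 = 1.830 years.
Leg 2: 37.99 years is already measured on the ship.
Leg 3: γ = 1/√(1 − 0.9486²) = 1/√0.1002 = 3.160; τ_3 = 8.214/3.160 = 2.600 years.
Leg 4: 11.05 years is already measured on the ship.
Total: 1.830 + 37.99 + 2.600 + 11.05 years.

τ = 53.5 years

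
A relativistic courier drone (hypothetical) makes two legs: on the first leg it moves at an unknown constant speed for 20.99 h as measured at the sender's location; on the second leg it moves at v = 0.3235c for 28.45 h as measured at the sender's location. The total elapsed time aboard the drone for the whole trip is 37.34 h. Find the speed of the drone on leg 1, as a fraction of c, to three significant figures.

Leg 1: speed unknown; τ_1 = 20.99/γ_1.
Leg 2: γ = 1/√(1 − 0.3235²) = 1/√0.8953 = 1.057; τ_2 = 28.45/1.057 = 26.92 h.
Total proper time: τ_1 + 26.92 = 37.34, so τ_1 = 37.34 − 26.92 = 10.42 h.
γ_1 = 20.99/10.42 = 2.014; β = √(1 − 1/γ²) = √0.7536.

β = 0.868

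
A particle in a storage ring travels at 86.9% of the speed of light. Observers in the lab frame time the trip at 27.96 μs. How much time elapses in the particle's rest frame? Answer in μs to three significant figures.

β = 0.869; γ = 1/√(1 − 0.869²) = 1/√0.2448 = 2.021
The interval measured in the lab frame is the dilated one; the clock in the particle's rest frame measures the proper time τ = Δt/γ = 27.96/2.021 μs.

τ = 13.8 μs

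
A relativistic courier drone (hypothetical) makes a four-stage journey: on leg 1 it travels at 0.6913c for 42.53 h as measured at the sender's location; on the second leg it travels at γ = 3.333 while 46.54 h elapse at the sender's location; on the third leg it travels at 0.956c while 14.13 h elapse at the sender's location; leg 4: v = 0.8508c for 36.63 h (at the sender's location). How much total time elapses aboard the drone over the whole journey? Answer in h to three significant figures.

τ = 68.1 h

Leg 1: γ = 1/√(1 − 0.6913²) = 1/√0.5221 = 1.384; τ_1 = 42.53/1.384 = 30.73 h.
Leg 2: γ = 3.333; τ_2 = 46.54/3.333 = 13.96 h.
Leg 3: γ = 1/√(1 − 0.956²) = 1/√0.08606 = 3.409; τ_3 = 14.13/3.409 = 4.145 h.
Leg 4: γ = 1/√(1 − 0.8508²) = 1/√0.2761 = 1.903; τ_4 = 36.63/1.903 = 19.25 h.
Total: 30.73 + 13.96 + 4.145 + 19.25 h.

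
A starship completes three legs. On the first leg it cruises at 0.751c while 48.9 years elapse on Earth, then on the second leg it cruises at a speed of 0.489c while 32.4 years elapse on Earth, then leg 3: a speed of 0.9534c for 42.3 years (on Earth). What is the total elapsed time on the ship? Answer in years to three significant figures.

τ = 73.3 years

Leg 1: γ = 1/√(1 − 0.751²) = 1/√0.4360 = 1.514; τ_1 = 48.9/1.514 = 32.29 years.
Leg 2: γ = 1/√(1 − 0.489²) = 1/√0.7609 = 1.146; τ_2 = 32.4/1.146 = 28.26 years.
Leg 3: γ = 1/√(1 − 0.9534²) = 1/√0.09103 = 3.314; τ_3 = 42.3/3.314 = 12.76 years.
Total: 32.29 + 28.26 + 12.76 years.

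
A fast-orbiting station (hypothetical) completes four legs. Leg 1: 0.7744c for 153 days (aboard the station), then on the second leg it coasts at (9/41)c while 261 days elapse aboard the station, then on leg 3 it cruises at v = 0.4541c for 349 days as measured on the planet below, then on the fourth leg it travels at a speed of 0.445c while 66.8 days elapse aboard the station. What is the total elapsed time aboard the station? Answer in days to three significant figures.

τ = 792 days

Leg 1: 153 days is already measured aboard the station.
Leg 2: 261 days is already measured aboard the station.
Leg 3: γ = 1/√(1 − 0.4541²) = 1/√0.7938 = 1.122; τ_3 = 349/1.122 = 310.9 days.
Leg 4: 66.8 days is already measured aboard the station.
Total: 153.0 + 261.0 + 310.9 + 66.80 days.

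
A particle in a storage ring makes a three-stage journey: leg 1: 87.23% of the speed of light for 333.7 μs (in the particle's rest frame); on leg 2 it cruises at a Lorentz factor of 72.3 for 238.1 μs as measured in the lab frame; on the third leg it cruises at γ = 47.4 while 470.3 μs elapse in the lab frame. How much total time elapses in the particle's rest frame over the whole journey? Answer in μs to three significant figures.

τ = 347 μs

Leg 1: 333.7 μs is already measured in the particle's rest frame.
Leg 2: γ = 72.3; τ_2 = 238.1/72.30 = 3.293 μs.
Leg 3: γ = 47.4; τ_3 = 470.3/47.40 = 9.922 μs.
Total: 333.7 + 3.293 + 9.922 μs.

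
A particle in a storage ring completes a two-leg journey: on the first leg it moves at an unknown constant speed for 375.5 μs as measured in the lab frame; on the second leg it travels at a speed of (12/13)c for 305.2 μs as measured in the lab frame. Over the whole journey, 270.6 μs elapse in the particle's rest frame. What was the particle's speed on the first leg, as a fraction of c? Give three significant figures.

β = 0.913

Leg 1: speed unknown; τ_1 = 375.5/γ_1.
Leg 2: γ = 1/√(1 − (12/13)²) = 13/5 = 2.600; τ_2 = 305.2/2.600 = 117.4 μs.
Total proper time: τ_1 + 117.4 = 270.6, so τ_1 = 270.6 − 117.4 = 153.2 μs.
γ_1 = 375.5/153.2 = 2.451; β = √(1 − 1/γ²) = √0.8335.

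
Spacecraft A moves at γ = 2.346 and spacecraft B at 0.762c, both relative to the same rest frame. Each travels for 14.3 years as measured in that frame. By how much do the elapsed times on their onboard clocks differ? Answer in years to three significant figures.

A: γ = 2.346; τ_A = 14.3/2.346 = 6.095 years.
B: γ = 1/√(1 − 0.762²) = 1/√0.4194 = 1.544; τ_B = 14.3/1.544 = 9.260 years.

|τ_A − τ_B| = 3.16 years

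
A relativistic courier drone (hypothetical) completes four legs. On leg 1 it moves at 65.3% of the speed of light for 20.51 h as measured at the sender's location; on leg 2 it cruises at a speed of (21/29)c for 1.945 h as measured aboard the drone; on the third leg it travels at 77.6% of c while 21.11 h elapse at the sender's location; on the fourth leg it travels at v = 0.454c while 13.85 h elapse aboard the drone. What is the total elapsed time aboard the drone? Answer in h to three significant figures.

Leg 1: β = 0.653; γ = 1/√(1 − 0.653²) = 1/√0.5736 = 1.320; τ_1 = 20.51/1.320 = 15.53 h.
Leg 2: 1.945 h is already measured aboard the drone.
Leg 3: β = 0.776; γ = 1/√(1 − 0.776²) = 1/√0.3978 = 1.585; τ_3 = 21.11/1.585 = 13.31 h.
Leg 4: 13.85 h is already measured aboard the drone.
Total: 15.53 + 1.945 + 13.31 + 13.85 h.

τ = 44.6 h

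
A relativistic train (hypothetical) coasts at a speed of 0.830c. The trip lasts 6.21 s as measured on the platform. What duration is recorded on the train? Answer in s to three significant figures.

τ = 3.46 s

γ = 1/√(1 − 0.830²) = 1/√0.3111 = 1.793
The interval measured on the platform is the dilated one; the clock on the train measures the proper time τ = Δt/γ = 6.21/1.793 s.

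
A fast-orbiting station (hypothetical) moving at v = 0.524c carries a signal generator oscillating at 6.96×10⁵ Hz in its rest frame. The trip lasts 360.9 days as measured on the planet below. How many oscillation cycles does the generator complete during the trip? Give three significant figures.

γ = 1/√(1 − 0.524²) = 1/√0.7254 = 1.174
The oscillator's own cycle count is N = f × τ where τ is the proper time aboard the station. τ = Δt/γ = 360.9/1.174 = 307.4 days = 2.656×10⁷ s.
N = 6.96×10⁵ × 2.656×10⁷ = 1.848×10¹³.

N = 1.85×10¹³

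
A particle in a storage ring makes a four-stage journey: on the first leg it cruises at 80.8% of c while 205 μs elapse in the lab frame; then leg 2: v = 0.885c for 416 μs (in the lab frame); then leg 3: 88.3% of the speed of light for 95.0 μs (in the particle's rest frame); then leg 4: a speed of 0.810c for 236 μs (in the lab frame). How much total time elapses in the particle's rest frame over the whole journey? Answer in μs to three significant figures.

Leg 1: β = 0.808; γ = 1/√(1 − 0.808²) = 1/√0.3471 = 1.697; τ_1 = 205/1.697 = 120.8 μs.
Leg 2: γ = 1/√(1 − 0.885²) = 1/√0.2168 = 2.148; τ_2 = 416/2.148 = 193.7 μs.
Leg 3: 95.0 μs is already measured in the particle's rest frame.
Leg 4: γ = 1/√(1 − 0.810²) = 1/√0.3439 = 1.705; τ_4 = 236/1.705 = 138.4 μs.
Total: 120.8 + 193.7 + 95.00 + 138.4 μs.

τ = 548 μs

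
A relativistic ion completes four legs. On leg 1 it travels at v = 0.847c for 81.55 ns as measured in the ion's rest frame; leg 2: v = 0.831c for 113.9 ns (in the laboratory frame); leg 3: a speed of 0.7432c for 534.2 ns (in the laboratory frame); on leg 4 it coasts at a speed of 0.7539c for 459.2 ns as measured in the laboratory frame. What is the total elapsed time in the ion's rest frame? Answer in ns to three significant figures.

Leg 1: 81.55 ns is already measured in the ion's rest frame.
Leg 2: γ = 1/√(1 − 0.831²) = 1/√0.3094 = 1.798; τ_2 = 113.9/1.798 = 63.36 ns.
Leg 3: γ = 1/√(1 − 0.7432²) = 1/√0.4477 = 1.495; τ_3 = 534.2/1.495 = 357.4 ns.
Leg 4: γ = 1/√(1 − 0.7539²) = 1/√0.4316 = 1.522; τ_4 = 459.2/1.522 = 301.7 ns.
Total: 81.55 + 63.36 + 357.4 + 301.7 ns.

τ = 804 ns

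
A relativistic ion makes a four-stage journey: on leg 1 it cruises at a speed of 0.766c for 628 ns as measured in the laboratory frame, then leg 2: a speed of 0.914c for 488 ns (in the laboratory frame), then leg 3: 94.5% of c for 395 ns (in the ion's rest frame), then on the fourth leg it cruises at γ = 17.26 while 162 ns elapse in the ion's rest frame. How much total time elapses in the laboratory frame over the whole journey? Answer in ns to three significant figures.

Δt = 5120 ns

Leg 1: 628 ns is already measured in the laboratory frame.
Leg 2: 488 ns is already measured in the laboratory frame.
Leg 3: β = 0.945; γ = 1/√(1 − 0.945²) = 1/√0.1070 = 3.057; Δt_3 = 3.057 × 395 = 1208 ns.
Leg 4: γ = 17.26; Δt_4 = 17.26 × 162 = 2796 ns.
Total: 628.0 + 488.0 + 1208 + 2796 ns.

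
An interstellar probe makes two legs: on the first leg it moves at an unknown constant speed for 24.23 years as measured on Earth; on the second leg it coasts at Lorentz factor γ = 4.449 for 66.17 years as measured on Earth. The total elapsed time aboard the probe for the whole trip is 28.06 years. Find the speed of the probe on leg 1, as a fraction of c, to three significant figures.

β = 0.839

Leg 1: speed unknown; τ_1 = 24.23/γ_1.
Leg 2: γ = 4.449; τ_2 = 66.17/4.449 = 14.87 years.
Total proper time: τ_1 + 14.87 = 28.06, so τ_1 = 28.06 − 14.87 = 13.19 years.
γ_1 = 24.23/13.19 = 1.837; β = √(1 − 1/γ²) = √0.7038.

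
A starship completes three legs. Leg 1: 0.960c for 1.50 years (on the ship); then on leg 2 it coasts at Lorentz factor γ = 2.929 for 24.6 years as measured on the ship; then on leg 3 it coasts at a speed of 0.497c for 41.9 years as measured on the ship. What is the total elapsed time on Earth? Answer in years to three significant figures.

Leg 1: γ = 1/√(1 − 0.960²) = 25/7 ≈ 3.571; Δt_1 = 3.571 × 1.50 = 5.357 years.
Leg 2: γ = 2.929; Δt_2 = 2.929 × 24.6 = 72.05 years.
Leg 3: γ = 1/√(1 − 0.497²) = 1/√0.7530 = 1.152; Δt_3 = 1.152 × 41.9 = 48.29 years.
Total: 5.357 + 72.05 + 48.29 years.

Δt = 126 years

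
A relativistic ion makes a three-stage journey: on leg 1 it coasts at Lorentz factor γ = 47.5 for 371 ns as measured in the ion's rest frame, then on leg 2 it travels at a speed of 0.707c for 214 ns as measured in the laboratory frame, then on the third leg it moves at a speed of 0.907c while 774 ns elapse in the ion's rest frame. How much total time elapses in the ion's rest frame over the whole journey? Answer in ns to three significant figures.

τ = 1300 ns

Leg 1: 371 ns is already measured in the ion's rest frame.
Leg 2: γ = 1/√(1 − 0.707²) = 1/√0.5002 = 1.414; τ_2 = 214/1.414 = 151.3 ns.
Leg 3: 774 ns is already measured in the ion's rest frame.
Total: 371.0 + 151.3 + 774.0 ns.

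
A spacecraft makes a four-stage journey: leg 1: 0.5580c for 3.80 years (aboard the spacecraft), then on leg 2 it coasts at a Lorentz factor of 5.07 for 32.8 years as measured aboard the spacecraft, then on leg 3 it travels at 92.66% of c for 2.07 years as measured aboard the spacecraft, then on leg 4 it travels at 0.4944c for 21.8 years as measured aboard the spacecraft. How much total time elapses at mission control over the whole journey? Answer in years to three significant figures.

Δt = 201 years

Leg 1: γ = 1/√(1 − 0.5580²) = 1/√0.6886 = 1.205; Δt_1 = 1.205 × 3.80 = 4.579 years.
Leg 2: γ = 5.07; Δt_2 = 5.070 × 32.8 = 166.3 years.
Leg 3: β = 0.9266; γ = 1/√(1 − 0.9266²) = 1/√0.1414 = 2.659; Δt_3 = 2.659 × 2.07 = 5.505 years.
Leg 4: γ = 1/√(1 − 0.4944²) = 1/√0.7556 = 1.150; Δt_4 = 1.150 × 21.8 = 25.08 years.
Total: 4.579 + 166.3 + 5.505 + 25.08 years.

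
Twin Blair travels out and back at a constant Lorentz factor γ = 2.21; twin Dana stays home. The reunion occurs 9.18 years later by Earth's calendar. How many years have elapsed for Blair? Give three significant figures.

τ = 4.15 years

γ = 2.21
Blair's clock measures proper time along the trip: τ = Δt/γ = 9.18/2.210 years.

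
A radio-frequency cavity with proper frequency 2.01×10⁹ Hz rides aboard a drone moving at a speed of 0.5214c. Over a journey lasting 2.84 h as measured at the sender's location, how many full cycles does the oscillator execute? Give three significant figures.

N = 1.75×10¹³

γ = 1/√(1 − 0.5214²) = 1/√0.7281 = 1.172
The oscillator's own cycle count is N = f × τ where τ is the proper time aboard the drone. τ = Δt/γ = 2.84/1.172 = 2.423 h = 8.724×10³ s.
N = 2.01×10⁹ × 8.724×10³ = 1.754×10¹³.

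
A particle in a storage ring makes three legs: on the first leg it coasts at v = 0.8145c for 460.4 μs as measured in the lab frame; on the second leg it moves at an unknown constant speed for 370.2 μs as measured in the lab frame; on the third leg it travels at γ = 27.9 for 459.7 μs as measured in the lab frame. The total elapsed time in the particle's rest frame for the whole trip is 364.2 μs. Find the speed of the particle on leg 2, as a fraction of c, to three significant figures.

Leg 1: γ = 1/√(1 − 0.8145²) = 1/√0.3366 = 1.724; τ_1 = 460.4/1.724 = 267.1 μs.
Leg 2: speed unknown; τ_2 = 370.2/γ_2.
Leg 3: γ = 27.9; τ_3 = 459.7/27.90 = 16.48 μs.
Total proper time: 267.1 + τ_2 + 16.48 = 364.2, so τ_2 = 364.2 − 283.6 = 80.62 μs.
γ_2 = 370.2/80.62 = 4.592; β = √(1 − 1/γ²) = √0.9526.

β = 0.976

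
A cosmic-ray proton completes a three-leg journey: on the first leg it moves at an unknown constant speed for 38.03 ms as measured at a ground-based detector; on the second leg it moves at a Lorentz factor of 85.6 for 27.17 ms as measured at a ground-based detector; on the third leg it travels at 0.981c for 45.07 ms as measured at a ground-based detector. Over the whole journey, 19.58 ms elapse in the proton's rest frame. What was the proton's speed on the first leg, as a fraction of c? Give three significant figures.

β = 0.961

Leg 1: speed unknown; τ_1 = 38.03/γ_1.
Leg 2: γ = 85.6; τ_2 = 27.17/85.60 = 0.3174 ms.
Leg 3: γ = 1/√(1 − 0.981²) = 1/√0.03764 = 5.154; τ_3 = 45.07/5.154 = 8.744 ms.
Total proper time: τ_1 + 0.3174 + 8.744 = 19.58, so τ_1 = 19.58 − 9.061 = 10.52 ms.
γ_1 = 38.03/10.52 = 3.615; β = √(1 − 1/γ²) = √0.9235.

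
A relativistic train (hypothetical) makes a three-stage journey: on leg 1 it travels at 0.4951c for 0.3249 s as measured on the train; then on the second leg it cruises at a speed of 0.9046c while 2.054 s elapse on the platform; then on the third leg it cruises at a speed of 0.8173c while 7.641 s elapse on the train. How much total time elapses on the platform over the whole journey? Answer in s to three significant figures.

Leg 1: γ = 1/√(1 − 0.4951²) = 1/√0.7549 = 1.151; Δt_1 = 1.151 × 0.3249 = 0.3739 s.
Leg 2: 2.054 s is already measured on the platform.
Leg 3: γ = 1/√(1 − 0.8173²) = 1/√0.3320 = 1.735; Δt_3 = 1.735 × 7.641 = 13.26 s.
Total: 0.3739 + 2.054 + 13.26 s.

Δt = 15.7 s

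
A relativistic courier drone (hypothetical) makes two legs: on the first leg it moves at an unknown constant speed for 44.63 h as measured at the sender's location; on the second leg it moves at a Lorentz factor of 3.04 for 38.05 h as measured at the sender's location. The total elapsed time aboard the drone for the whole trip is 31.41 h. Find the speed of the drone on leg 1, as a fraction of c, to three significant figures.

Leg 1: speed unknown; τ_1 = 44.63/γ_1.
Leg 2: γ = 3.04; τ_2 = 38.05/3.040 = 12.52 h.
Total proper time: τ_1 + 12.52 = 31.41, so τ_1 = 31.41 − 12.52 = 18.89 h.
γ_1 = 44.63/18.89 = 2.362; β = √(1 − 1/γ²) = √0.8208.

β = 0.906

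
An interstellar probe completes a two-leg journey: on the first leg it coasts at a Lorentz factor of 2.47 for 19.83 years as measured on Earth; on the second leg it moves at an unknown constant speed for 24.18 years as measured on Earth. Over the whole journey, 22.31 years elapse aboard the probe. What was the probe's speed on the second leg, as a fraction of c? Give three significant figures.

Leg 1: γ = 2.47; τ_1 = 19.83/2.470 = 8.028 years.
Leg 2: speed unknown; τ_2 = 24.18/γ_2.
Total proper time: 8.028 + τ_2 = 22.31, so τ_2 = 22.31 − 8.028 = 14.28 years.
γ_2 = 24.18/14.28 = 1.693; β = √(1 − 1/γ²) = √0.6511.

β = 0.807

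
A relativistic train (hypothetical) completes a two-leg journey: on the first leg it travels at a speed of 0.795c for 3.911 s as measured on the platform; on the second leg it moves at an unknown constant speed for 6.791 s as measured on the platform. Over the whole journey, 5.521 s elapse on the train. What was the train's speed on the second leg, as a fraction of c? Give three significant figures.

β = 0.886

Leg 1: γ = 1/√(1 − 0.795²) = 1/√0.3680 = 1.649; τ_1 = 3.911/1.649 = 2.372 s.
Leg 2: speed unknown; τ_2 = 6.791/γ_2.
Total proper time: 2.372 + τ_2 = 5.521, so τ_2 = 5.521 − 2.372 = 3.149 s.
γ_2 = 6.791/3.149 = 2.157; β = √(1 − 1/γ²) = √0.7850.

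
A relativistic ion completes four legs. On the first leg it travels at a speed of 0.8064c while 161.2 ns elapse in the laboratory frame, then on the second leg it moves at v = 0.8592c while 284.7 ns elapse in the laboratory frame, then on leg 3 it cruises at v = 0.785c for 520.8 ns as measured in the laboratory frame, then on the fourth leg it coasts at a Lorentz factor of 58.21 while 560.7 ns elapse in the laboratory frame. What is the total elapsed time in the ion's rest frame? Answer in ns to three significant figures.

τ = 573 ns

Leg 1: γ = 1/√(1 − 0.8064²) = 1/√0.3497 = 1.691; τ_1 = 161.2/1.691 = 95.33 ns.
Leg 2: γ = 1/√(1 − 0.8592²) = 1/√0.2618 = 1.954; τ_2 = 284.7/1.954 = 145.7 ns.
Leg 3: γ = 1/√(1 − 0.785²) = 1/√0.3838 = 1.614; τ_3 = 520.8/1.614 = 322.6 ns.
Leg 4: γ = 58.21; τ_4 = 560.7/58.21 = 9.632 ns.
Total: 95.33 + 145.7 + 322.6 + 9.632 ns.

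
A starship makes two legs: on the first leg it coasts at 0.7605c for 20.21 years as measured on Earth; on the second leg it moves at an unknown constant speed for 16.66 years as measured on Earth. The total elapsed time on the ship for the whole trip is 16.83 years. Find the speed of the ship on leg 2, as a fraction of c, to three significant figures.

β = 0.975

Leg 1: γ = 1/√(1 − 0.7605²) = 1/√0.4216 = 1.540; τ_1 = 20.21/1.540 = 13.12 years.
Leg 2: speed unknown; τ_2 = 16.66/γ_2.
Total proper time: 13.12 + τ_2 = 16.83, so τ_2 = 16.83 − 13.12 = 3.707 years.
γ_2 = 16.66/3.707 = 4.494; β = √(1 − 1/γ²) = √0.9505.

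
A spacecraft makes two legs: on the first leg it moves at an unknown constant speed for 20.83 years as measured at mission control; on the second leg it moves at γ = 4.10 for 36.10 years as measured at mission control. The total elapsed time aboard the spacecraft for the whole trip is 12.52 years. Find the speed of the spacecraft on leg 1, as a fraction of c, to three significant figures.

β = 0.984

Leg 1: speed unknown; τ_1 = 20.83/γ_1.
Leg 2: γ = 4.10; τ_2 = 36.10/4.100 = 8.805 years.
Total proper time: τ_1 + 8.805 = 12.52, so τ_1 = 12.52 − 8.805 = 3.715 years.
γ_1 = 20.83/3.715 = 5.607; β = √(1 − 1/γ²) = √0.9682.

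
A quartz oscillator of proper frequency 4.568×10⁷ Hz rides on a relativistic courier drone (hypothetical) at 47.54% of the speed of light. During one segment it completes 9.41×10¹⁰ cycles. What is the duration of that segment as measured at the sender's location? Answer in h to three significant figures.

β = 0.4754; γ = 1/√(1 − 0.4754²) = 1/√0.7740 = 1.137
Proper time for N cycles: τ = N/f = 9.41×10¹⁰/(4.568×10⁷) = 2.060×10³ s = 0.5722 h.
Lab-frame duration Δt = γτ = 1.137 × 0.5722 = 0.6504 h.

Δt = 0.650 h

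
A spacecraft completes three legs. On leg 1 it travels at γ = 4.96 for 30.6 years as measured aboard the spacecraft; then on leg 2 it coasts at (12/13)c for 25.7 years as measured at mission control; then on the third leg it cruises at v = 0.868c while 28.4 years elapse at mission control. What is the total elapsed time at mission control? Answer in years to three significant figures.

Δt = 206 years

Leg 1: γ = 4.96; Δt_1 = 4.960 × 30.6 = 151.8 years.
Leg 2: 25.7 years is already measured at mission control.
Leg 3: 28.4 years is already measured at mission control.
Total: 151.8 + 25.70 + 28.40 years.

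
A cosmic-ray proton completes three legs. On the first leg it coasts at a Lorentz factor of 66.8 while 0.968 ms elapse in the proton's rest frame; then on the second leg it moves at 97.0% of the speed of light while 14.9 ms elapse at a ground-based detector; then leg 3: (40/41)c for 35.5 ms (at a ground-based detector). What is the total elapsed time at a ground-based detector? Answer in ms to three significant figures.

Leg 1: γ = 66.8; Δt_1 = 66.80 × 0.968 = 64.66 ms.
Leg 2: 14.9 ms is already measured at a ground-based detector.
Leg 3: 35.5 ms is already measured at a ground-based detector.
Total: 64.66 + 14.90 + 35.50 ms.

Δt = 115 ms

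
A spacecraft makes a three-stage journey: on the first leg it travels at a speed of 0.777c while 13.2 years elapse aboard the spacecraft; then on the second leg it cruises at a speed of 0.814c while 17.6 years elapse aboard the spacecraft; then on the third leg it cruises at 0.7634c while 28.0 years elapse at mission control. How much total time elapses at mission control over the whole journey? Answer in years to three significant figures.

Leg 1: γ = 1/√(1 − 0.777²) = 1/√0.3963 = 1.589; Δt_1 = 1.589 × 13.2 = 20.97 years.
Leg 2: γ = 1/√(1 − 0.814²) = 1/√0.3374 = 1.722; Δt_2 = 1.722 × 17.6 = 30.30 years.
Leg 3: 28.0 years is already measured at mission control.
Total: 20.97 + 30.30 + 28.00 years.

Δt = 79.3 years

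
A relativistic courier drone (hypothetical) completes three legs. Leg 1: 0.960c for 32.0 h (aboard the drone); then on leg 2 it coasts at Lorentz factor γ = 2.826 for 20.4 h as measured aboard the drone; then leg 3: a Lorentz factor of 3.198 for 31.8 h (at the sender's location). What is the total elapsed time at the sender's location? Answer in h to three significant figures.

Leg 1: γ = 1/√(1 − 0.960²) = 25/7 ≈ 3.571; Δt_1 = 3.571 × 32.0 = 114.3 h.
Leg 2: γ = 2.826; Δt_2 = 2.826 × 20.4 = 57.65 h.
Leg 3: 31.8 h is already measured at the sender's location.
Total: 114.3 + 57.65 + 31.80 h.

Δt = 204 h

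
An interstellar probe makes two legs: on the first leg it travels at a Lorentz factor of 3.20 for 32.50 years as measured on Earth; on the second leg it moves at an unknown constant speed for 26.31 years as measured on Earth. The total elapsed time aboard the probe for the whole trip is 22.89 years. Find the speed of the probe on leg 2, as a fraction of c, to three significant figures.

Leg 1: γ = 3.20; τ_1 = 32.50/3.200 = 10.16 years.
Leg 2: speed unknown; τ_2 = 26.31/γ_2.
Total proper time: 10.16 + τ_2 = 22.89, so τ_2 = 22.89 − 10.16 = 12.73 years.
γ_2 = 26.31/12.73 = 2.066; β = √(1 − 1/γ²) = √0.7658.

β = 0.875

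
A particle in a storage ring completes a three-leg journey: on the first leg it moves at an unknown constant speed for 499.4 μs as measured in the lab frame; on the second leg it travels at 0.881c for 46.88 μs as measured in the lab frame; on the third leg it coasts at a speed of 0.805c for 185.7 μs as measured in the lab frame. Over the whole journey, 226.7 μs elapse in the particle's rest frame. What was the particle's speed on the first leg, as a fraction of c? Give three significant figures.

Leg 1: speed unknown; τ_1 = 499.4/γ_1.
Leg 2: γ = 1/√(1 − 0.881²) = 1/√0.2238 = 2.114; τ_2 = 46.88/2.114 = 22.18 μs.
Leg 3: γ = 1/√(1 − 0.805²) = 1/√0.3520 = 1.686; τ_3 = 185.7/1.686 = 110.2 μs.
Total proper time: τ_1 + 22.18 + 110.2 = 226.7, so τ_1 = 226.7 − 132.4 = 94.35 μs.
γ_1 = 499.4/94.35 = 5.293; β = √(1 − 1/γ²) = √0.9643.

β = 0.982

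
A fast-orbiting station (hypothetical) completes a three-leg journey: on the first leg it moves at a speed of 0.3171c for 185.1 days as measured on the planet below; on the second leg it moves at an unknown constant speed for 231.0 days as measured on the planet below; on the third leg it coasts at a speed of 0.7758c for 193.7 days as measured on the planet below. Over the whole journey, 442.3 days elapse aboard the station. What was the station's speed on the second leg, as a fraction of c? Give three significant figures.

Leg 1: γ = 1/√(1 − 0.3171²) = 1/√0.8994 = 1.054; τ_1 = 185.1/1.054 = 175.5 days.
Leg 2: speed unknown; τ_2 = 231.0/γ_2.
Leg 3: γ = 1/√(1 − 0.7758²) = 1/√0.3981 = 1.585; τ_3 = 193.7/1.585 = 122.2 days.
Total proper time: 175.5 + τ_2 + 122.2 = 442.3, so τ_2 = 442.3 − 297.8 = 144.5 days.
γ_2 = 231.0/144.5 = 1.598; β = √(1 − 1/γ²) = √0.6085.

β = 0.780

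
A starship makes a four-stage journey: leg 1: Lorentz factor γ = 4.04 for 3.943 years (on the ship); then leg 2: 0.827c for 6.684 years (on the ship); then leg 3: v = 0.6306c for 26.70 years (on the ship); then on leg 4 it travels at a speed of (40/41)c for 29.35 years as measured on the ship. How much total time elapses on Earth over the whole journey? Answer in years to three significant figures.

Δt = 196 years

Leg 1: γ = 4.04; Δt_1 = 4.040 × 3.943 = 15.93 years.
Leg 2: γ = 1/√(1 − 0.827²) = 1/√0.3161 = 1.779; Δt_2 = 1.779 × 6.684 = 11.89 years.
Leg 3: γ = 1/√(1 − 0.6306²) = 1/√0.6023 = 1.288; Δt_3 = 1.288 × 26.70 = 34.40 years.
Leg 4: γ = 1/√(1 − (40/41)²) = 41/9 ≈ 4.556; Δt_4 = 4.556 × 29.35 = 133.7 years.
Total: 15.93 + 11.89 + 34.40 + 133.7 years.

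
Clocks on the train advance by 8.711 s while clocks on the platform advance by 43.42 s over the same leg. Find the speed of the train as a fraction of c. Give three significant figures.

The proper time is measured on the train (both events occur at the train's location); Δt is measured on the platform. γ = Δt/τ = 43.42/8.711 = 4.985.
β = √(1 − 1/γ²) = √(1 − 0.04025) = √0.9598

v = 0.980c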